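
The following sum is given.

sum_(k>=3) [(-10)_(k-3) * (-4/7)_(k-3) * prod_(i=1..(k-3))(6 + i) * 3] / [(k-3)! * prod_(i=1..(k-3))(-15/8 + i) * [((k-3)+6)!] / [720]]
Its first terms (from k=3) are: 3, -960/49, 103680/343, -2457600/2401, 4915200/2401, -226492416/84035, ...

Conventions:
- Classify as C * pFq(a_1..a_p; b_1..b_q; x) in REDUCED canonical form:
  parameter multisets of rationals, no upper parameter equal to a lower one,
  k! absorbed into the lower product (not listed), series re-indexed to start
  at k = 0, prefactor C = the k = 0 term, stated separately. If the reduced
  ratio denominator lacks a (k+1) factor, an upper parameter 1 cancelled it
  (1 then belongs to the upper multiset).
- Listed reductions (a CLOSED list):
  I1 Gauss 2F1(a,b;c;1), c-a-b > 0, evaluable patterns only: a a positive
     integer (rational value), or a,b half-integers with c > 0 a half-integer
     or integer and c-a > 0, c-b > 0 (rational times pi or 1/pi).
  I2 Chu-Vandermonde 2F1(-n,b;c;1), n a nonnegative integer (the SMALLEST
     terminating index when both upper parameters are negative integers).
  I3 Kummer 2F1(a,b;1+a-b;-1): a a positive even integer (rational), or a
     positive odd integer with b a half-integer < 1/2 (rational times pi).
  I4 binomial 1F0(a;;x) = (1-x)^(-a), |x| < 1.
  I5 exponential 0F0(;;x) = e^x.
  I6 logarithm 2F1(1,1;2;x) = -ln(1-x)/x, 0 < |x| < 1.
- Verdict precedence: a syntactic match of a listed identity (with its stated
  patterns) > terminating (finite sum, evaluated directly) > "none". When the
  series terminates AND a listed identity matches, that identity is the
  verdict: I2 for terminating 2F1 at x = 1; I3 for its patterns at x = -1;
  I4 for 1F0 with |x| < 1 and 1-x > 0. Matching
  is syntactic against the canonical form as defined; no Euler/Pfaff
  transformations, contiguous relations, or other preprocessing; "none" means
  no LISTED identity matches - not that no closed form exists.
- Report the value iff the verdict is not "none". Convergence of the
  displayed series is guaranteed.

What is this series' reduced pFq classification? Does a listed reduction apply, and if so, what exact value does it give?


Classification (C = 3): 2F1 with upper {-10, -4/7}, lower {-7/8}, argument x = 1. Verdict: Vandermonde's identity (I2) fires (terminating 2F1 at x = 1 with n = 10, b = -4/7, c = -7/8). Exact value: 83398073807805/3972449426687.

Structural cue: x = 1 and the running product (C = 3, x = 1) telescopes to a rising factorial.
Term ratio: r(k) = 1 * (k-10) (k-4/7) / [(k-7/8) (k+1)] ; factor over Q: parameters, x = 1, and C = 3.


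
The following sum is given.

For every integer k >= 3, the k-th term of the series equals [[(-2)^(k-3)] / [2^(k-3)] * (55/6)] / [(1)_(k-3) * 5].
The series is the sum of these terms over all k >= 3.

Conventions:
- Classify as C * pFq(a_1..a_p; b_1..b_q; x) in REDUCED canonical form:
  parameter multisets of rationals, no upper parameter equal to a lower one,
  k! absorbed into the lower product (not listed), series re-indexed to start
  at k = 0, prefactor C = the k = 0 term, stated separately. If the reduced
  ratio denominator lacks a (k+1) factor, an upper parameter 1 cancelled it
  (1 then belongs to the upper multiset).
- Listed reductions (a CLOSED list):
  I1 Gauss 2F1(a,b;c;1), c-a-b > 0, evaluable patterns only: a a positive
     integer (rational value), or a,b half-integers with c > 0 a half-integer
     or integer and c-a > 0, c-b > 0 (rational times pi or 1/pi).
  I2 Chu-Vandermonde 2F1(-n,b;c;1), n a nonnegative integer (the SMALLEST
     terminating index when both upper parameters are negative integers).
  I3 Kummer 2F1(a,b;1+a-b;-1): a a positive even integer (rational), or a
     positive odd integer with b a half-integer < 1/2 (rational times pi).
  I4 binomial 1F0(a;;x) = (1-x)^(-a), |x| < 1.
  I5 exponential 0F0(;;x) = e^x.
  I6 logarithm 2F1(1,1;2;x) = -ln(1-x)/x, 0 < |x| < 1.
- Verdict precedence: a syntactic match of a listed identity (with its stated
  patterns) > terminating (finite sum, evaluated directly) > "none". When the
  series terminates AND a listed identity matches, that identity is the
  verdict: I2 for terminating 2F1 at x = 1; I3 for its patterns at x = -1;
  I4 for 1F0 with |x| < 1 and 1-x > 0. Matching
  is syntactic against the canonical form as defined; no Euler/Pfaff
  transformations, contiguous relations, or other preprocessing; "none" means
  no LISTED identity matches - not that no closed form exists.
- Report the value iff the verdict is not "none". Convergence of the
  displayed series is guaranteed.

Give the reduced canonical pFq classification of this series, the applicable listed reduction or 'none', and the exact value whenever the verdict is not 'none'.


Classification (C = 11/6): 0F0 with upper {-}, lower {-}, argument x = -1. Verdict (x = -1): exponential (I5) applies (the 0F0 exponential series at x = -1). Its exact value is (11/6) * e^(-1).

First insight: t_0 = 11/6 here, and (1)_k (C = 11/6, x = -1) is k! itself.
Step ratio: r(k) = (-1) * 1 / [(k+1)] - rational; roots negated = parameters, x = (-1), C = 11/6.


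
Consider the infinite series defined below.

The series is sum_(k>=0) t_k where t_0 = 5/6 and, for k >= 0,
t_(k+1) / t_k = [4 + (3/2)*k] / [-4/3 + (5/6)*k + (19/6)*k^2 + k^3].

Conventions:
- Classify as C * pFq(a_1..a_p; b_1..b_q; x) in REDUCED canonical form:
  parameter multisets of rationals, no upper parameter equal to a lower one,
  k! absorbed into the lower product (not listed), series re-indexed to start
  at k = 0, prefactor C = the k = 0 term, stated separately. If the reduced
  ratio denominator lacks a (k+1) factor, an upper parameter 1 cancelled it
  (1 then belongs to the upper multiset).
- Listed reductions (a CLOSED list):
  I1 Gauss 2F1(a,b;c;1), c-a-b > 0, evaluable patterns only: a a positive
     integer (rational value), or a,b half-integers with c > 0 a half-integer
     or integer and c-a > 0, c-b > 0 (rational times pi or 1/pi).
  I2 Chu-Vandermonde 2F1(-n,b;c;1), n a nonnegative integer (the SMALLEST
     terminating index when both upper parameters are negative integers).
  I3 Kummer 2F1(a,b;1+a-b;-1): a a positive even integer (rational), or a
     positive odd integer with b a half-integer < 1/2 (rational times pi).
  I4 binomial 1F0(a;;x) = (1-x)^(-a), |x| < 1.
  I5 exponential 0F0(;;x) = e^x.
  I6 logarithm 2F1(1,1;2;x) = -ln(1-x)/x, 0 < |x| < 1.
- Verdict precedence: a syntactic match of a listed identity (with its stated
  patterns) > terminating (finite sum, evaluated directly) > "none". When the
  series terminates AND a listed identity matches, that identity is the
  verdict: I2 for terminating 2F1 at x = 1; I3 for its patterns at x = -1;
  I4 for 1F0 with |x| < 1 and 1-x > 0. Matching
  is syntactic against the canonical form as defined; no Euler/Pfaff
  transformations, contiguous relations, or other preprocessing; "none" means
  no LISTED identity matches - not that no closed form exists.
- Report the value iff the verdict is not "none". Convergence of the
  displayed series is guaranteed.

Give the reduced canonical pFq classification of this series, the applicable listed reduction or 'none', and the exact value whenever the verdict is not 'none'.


x = 3/2 here; the reduced form reads 0F1, upper {-}, lower {-1/2}, C = 5/6. Verdict: none - at argument 3/2 the multisets {-} ; {-1/2} match no listed identity.

Key step: x = (3/2) and the parameter 8/3 appears in both the upper and lower lists and cancels.
Adjacent-term ratio: r(k) = (3/2) * 1 / [(k-1/2) (k+1)] - poly over poly, x = (3/2) from leading terms; C = 5/6 at k = 0.


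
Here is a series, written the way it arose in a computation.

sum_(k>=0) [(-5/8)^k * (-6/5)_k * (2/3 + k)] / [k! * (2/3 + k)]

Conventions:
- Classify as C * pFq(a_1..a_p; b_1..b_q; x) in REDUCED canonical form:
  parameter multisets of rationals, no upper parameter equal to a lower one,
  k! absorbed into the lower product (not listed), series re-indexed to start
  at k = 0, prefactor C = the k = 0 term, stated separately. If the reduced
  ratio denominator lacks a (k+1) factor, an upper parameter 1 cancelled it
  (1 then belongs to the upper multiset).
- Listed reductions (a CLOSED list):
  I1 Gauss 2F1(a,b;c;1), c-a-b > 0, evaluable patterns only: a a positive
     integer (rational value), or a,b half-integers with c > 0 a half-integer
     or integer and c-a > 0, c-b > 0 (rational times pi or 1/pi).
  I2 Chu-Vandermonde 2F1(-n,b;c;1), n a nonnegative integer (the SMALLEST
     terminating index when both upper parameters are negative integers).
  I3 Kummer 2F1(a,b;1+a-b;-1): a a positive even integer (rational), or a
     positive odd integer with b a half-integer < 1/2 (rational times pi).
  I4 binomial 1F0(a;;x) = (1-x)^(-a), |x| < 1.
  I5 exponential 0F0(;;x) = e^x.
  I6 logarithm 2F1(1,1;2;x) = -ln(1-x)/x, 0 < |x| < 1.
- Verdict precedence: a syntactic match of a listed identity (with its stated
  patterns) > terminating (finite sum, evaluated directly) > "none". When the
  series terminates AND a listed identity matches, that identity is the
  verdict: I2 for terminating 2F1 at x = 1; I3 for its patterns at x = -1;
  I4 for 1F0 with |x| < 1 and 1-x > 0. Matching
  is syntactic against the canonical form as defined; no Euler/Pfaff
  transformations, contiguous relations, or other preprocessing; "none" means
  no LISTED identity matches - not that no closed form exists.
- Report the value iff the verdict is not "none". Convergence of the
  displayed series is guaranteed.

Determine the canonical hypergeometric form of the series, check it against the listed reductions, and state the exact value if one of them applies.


At argument -5/8: a 1F0 with upper {-6/5}, lower {-}, scaled by C = 1. Verdict: binomial (I4) applies (the 1F0 binomial series: exponent 6/5, x = -5/8). Hence: (13/8)^(6/5).

First insight: t_0 being 1, k + 2/3 divides numerator and denominator alike; C = 1 after cancelling.
Step ratio: r(k) = (-5/8) * (k-6/5) / [(k+1)] - poly over poly, x = (-5/8) from leading terms; C = 1 at k = 0.


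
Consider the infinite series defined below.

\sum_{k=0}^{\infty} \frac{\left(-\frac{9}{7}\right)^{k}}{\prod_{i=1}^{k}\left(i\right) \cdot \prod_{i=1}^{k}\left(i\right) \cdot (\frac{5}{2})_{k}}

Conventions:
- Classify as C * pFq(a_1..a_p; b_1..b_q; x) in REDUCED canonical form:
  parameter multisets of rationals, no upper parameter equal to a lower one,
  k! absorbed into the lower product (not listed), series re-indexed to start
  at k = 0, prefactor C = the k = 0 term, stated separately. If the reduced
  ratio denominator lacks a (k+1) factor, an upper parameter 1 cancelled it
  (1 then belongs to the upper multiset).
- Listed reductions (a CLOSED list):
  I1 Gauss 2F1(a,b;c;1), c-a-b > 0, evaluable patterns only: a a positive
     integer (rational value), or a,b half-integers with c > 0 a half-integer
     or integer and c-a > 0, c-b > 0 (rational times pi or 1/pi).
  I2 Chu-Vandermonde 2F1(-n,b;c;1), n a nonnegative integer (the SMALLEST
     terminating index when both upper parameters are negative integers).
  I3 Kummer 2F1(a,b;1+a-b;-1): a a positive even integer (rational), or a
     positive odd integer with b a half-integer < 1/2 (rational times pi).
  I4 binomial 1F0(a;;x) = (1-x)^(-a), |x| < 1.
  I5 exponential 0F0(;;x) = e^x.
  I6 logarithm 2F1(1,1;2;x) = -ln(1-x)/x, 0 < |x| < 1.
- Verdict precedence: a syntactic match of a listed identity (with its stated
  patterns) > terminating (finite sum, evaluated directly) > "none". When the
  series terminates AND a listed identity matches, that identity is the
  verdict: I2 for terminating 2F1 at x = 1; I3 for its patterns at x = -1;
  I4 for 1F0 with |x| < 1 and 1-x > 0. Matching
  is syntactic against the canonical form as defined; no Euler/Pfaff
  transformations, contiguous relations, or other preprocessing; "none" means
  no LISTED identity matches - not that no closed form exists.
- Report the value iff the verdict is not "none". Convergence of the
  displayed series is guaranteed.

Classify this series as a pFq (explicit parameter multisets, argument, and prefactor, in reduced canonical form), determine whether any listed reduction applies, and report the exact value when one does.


Prefactor 1, argument -\frac{9}{7}: 0F2 with upper {-} over lower {1, \frac{5}{2}}. Verdict: none (x = -\frac{9}{7}): each listed identity misses the multisets {-} ; {1, \frac{5}{2}}.

First insight: t_0 being 1, the product of the first k integers (C = 1) is k!.
Adjacent-term ratio: r(k) = -\frac{9}{7} * 1 / [(k+1) (k+\frac{5}{2}) (k+1)] - poly over poly, x = -\frac{9}{7} from leading terms; C = 1 at k = 0.


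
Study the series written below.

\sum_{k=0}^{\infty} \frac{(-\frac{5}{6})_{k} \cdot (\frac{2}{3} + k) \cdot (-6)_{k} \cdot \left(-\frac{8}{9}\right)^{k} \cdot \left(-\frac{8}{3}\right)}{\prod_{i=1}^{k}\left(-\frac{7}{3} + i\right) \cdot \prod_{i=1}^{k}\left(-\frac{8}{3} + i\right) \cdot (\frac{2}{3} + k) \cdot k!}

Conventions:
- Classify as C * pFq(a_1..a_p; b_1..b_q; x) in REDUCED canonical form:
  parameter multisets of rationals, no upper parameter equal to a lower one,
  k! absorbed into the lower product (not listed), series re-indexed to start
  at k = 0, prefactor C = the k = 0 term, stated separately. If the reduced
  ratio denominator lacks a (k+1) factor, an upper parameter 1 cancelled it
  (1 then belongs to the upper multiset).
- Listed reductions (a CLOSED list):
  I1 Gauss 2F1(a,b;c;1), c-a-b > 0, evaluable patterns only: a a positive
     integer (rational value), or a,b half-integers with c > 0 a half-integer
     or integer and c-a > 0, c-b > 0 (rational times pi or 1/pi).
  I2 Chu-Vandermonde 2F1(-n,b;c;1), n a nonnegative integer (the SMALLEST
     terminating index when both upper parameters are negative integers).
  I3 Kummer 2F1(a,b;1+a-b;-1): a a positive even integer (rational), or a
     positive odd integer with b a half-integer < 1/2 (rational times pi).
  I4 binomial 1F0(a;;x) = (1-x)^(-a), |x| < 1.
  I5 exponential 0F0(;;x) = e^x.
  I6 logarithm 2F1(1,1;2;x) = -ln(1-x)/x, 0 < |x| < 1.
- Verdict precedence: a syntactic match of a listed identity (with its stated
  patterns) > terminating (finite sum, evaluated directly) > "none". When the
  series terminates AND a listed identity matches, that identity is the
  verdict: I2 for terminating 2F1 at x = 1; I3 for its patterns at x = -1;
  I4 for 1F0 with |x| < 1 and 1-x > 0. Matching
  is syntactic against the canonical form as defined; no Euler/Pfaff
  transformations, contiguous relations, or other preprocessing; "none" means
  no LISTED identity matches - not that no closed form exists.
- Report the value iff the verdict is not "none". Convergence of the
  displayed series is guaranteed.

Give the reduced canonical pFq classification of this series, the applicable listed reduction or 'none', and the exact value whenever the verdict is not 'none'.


x = -\frac{8}{9} here; the reduced form reads 2F2, upper {-6, -\frac{5}{6}}, lower {-\frac{5}{3}, -\frac{4}{3}}, C = -\frac{8}{3}. Verdict: terminating. (-6)_k vanishes past k = 6, leaving a 7-term sum, computed directly. Hence: \frac{13189096}{120285}.

Key step: with t_0 = -\frac{8}{3}, k + 2/3 divides numerator and denominator alike; C = -8/3 after cancelling.
Adjacent-term ratio: r(k) = -\frac{8}{9} * (k-6) (k-\frac{5}{6}) / [(k-\frac{5}{3}) (k-\frac{4}{3}) (k+1)] - rational in k, leading ratio -\frac{8}{9}; with t_0 = -\frac{8}{3}, classification follows.


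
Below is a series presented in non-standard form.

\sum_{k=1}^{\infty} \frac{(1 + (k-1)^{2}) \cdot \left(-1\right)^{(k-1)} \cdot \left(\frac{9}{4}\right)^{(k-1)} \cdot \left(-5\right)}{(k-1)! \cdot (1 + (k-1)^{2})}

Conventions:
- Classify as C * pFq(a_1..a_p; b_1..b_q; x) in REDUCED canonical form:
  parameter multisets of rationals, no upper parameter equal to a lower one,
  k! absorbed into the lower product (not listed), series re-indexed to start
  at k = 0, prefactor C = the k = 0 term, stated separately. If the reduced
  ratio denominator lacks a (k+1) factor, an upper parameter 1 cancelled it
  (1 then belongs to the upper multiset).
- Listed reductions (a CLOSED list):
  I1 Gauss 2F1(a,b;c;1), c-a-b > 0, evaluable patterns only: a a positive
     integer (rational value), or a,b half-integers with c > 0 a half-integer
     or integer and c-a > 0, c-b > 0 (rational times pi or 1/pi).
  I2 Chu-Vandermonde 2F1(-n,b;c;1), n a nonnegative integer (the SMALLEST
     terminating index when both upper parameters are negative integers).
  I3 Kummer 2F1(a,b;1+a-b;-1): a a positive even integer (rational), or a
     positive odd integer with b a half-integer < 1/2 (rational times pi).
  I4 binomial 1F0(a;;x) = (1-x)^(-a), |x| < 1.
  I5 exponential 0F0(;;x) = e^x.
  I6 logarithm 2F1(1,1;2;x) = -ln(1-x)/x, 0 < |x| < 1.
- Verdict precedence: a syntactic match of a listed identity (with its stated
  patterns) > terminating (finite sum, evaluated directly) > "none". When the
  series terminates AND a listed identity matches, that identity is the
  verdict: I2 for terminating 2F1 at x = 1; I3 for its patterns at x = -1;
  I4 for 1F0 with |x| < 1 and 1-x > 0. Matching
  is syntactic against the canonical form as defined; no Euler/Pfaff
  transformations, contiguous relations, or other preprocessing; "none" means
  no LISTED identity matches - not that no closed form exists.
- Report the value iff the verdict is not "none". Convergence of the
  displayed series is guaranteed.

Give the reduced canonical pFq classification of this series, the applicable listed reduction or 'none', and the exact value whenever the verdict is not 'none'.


Classification (C = -5): 0F0 with upper {-}, lower {-}, argument x = -\frac{9}{4}. Verdict (x = -\frac{9}{4}): the exponential series (I5) applies (the 0F0 exponential series at x = -\frac{9}{4}). Value: \left(-5\right) \cdot e^{-\frac{9}{4}}.

First insight: from the first term -5: the (-1)^k factor (C = -5, x = -9/4) folds into the argument's sign.
Ratio: r(k) = -\frac{9}{4} * 1 / [(k+1)] - rational in k, leading ratio -\frac{9}{4}; with t_0 = -5, classification follows.


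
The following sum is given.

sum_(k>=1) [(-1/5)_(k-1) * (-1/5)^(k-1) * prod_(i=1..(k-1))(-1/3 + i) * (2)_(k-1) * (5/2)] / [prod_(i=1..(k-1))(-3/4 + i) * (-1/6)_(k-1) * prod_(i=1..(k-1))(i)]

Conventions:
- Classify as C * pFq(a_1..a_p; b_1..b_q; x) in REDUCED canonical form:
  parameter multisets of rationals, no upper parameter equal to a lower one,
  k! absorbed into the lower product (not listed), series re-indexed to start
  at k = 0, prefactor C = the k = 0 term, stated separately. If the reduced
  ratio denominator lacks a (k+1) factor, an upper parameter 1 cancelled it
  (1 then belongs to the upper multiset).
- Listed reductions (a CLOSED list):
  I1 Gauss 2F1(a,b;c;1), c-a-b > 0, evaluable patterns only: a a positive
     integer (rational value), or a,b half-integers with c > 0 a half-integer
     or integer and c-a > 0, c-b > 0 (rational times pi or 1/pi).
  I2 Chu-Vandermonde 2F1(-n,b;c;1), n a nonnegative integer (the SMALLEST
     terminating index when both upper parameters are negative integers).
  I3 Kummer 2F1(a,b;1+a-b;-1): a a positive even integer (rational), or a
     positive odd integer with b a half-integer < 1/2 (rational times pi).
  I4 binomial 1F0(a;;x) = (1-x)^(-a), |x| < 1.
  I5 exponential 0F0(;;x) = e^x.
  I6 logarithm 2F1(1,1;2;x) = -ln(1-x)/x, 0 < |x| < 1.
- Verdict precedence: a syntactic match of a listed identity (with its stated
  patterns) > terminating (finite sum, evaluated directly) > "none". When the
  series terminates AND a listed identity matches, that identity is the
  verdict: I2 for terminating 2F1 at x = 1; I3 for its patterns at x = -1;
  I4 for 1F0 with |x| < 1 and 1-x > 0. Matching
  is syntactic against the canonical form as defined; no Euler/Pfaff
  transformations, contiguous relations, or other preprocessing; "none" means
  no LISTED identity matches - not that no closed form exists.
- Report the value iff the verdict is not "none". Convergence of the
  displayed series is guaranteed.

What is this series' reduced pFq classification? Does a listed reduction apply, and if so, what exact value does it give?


With C = 5/2: the canonical form is 3F2(-1/5, 2/3, 2; -1/6, 1/4; -1/5). Verdict: none - at argument -1/5 the multisets {-1/5, 2/3, 2} ; {-1/6, 1/4} match no listed identity.

First insight: t_0 being 5/2, the running product (C = 5/2) telescopes to a rising factorial.
Step ratio: r(k) = (-1/5) * (k-1/5) (k+2/3) (k+2) / [(k-1/6) (k+1/4) (k+1)] - poly over poly, x = (-1/5) from leading terms; C = 5/2 at k = 0.


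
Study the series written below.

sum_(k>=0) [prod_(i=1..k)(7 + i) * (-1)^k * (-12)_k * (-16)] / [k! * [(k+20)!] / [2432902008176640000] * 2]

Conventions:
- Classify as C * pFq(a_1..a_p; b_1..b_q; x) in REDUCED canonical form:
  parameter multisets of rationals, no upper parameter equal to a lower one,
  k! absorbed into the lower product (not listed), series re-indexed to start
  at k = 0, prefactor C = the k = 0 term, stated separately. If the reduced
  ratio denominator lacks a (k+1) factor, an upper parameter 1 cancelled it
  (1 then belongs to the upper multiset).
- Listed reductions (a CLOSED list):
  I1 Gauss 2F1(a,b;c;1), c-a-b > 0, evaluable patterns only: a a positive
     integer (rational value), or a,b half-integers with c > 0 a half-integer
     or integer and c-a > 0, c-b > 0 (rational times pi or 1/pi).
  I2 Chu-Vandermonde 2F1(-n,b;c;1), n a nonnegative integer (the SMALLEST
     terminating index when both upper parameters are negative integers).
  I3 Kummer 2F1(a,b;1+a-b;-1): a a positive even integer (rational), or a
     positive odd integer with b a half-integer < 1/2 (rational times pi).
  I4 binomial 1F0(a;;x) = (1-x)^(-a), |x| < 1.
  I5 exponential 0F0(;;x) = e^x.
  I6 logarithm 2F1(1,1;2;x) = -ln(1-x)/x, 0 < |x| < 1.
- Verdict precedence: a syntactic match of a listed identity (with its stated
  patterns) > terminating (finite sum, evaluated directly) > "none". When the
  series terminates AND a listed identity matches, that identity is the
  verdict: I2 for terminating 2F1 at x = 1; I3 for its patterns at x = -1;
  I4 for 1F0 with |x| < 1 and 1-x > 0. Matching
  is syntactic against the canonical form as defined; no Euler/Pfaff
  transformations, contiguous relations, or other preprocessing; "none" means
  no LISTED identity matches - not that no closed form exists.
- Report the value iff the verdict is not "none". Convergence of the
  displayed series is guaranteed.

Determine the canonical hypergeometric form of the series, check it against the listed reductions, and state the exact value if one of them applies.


Reduced: x = -1, 2F1, upper = {-12, 8}, lower = {21}, C = -8. Verdict: Kummer's theorem (I3) fires (x = -1; c = 21 equals 1+a-b for upper {-12, 8}: listed pattern). Exact value: -3876/7.

Structural cue: t_0 being -8, the denominator's factorial ratio (C = -8, x = -1) is a lower Pochhammer.
Ratio: r(k) = (-1) * (k-12) (k+8) / [(k+21) (k+1)] - poly over poly, x = (-1) from leading terms; C = -8 at k = 0.


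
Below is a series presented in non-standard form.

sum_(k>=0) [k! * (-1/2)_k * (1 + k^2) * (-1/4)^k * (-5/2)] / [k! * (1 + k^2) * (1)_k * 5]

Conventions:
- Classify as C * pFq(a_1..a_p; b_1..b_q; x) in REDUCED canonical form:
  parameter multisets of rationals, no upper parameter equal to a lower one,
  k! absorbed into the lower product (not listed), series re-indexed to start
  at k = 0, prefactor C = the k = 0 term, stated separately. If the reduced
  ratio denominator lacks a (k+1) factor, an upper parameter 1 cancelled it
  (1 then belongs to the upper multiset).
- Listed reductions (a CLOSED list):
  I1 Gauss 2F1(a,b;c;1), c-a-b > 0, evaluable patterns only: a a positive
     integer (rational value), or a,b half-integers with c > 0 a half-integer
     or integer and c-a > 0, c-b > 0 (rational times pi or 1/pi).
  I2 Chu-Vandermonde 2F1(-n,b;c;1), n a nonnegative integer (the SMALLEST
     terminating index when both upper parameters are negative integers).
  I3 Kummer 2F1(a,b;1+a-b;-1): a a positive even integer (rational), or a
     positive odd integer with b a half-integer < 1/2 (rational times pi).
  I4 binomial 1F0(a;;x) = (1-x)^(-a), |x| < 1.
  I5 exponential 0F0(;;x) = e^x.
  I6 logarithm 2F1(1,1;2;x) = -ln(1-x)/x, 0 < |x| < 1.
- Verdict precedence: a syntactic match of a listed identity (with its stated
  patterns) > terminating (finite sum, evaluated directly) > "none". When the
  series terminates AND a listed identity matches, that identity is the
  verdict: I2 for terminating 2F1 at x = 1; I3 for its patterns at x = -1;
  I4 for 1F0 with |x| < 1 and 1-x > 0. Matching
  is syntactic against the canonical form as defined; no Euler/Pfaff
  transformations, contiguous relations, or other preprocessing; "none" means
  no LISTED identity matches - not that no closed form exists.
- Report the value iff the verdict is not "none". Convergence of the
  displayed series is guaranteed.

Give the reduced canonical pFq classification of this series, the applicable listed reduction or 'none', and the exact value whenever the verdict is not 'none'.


Canonical form: C = -1/2 times 1F0 with upper {-1/2}, lower {-}, x = -1/4. Verdict (x = -1/4): the binomial series (I4) applies (the 1F0 binomial series: exponent 1/2, x = -1/4). Sum: (-1/2) * (5/4)^(1/2).

Structural cue: from the first term -1/2: the constant factors (prefactor -1/2) combine into one prefactor.
Adjacent-term ratio: r(k) = (-1/4) * (k-1/2) / [(k+1)] - poly over poly, x = (-1/4) from leading terms; C = -1/2 at k = 0.


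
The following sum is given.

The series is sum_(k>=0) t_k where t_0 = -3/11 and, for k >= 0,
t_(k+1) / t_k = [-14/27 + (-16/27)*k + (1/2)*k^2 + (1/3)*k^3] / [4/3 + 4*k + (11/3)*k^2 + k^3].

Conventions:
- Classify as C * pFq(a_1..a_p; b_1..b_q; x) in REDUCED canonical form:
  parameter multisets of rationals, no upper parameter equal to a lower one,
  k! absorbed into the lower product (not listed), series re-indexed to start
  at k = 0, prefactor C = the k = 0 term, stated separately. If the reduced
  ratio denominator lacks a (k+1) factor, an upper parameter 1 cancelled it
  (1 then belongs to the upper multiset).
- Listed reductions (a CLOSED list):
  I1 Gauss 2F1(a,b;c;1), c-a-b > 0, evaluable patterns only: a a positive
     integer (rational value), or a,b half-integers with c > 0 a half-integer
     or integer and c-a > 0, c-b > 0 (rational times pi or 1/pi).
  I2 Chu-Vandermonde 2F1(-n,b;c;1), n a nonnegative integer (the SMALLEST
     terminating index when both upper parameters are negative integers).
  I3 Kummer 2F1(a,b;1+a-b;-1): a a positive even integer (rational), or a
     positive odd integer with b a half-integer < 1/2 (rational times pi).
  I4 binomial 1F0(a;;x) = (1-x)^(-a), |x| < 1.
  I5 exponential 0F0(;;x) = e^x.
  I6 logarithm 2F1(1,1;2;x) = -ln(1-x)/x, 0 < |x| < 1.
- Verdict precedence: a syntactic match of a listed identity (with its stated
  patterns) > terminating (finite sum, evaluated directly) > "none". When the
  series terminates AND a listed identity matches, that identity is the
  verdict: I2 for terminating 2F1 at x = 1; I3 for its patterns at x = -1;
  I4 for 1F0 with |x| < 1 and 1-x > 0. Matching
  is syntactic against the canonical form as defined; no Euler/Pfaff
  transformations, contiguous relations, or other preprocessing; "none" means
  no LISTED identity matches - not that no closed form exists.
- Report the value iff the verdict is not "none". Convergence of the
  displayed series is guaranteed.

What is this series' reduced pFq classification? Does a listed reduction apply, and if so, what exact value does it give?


This is -3/11 * 1F0(-7/6; -; 1/3) in reduced canonical form. Verdict: this is the binomial series (I4) (the 1F0 binomial series: exponent 7/6, x = 1/3). Value: (-3/11) * (2/3)^(7/6).

First insight: from the first term -3/11: roots of the ratio polynomials (prefactor -3/11) are the negated parameters.
Ratio: r(k) = (1/3) * (k-7/6) / [(k+1)] ; factor over Q: parameters, x = (1/3), and C = -3/11.


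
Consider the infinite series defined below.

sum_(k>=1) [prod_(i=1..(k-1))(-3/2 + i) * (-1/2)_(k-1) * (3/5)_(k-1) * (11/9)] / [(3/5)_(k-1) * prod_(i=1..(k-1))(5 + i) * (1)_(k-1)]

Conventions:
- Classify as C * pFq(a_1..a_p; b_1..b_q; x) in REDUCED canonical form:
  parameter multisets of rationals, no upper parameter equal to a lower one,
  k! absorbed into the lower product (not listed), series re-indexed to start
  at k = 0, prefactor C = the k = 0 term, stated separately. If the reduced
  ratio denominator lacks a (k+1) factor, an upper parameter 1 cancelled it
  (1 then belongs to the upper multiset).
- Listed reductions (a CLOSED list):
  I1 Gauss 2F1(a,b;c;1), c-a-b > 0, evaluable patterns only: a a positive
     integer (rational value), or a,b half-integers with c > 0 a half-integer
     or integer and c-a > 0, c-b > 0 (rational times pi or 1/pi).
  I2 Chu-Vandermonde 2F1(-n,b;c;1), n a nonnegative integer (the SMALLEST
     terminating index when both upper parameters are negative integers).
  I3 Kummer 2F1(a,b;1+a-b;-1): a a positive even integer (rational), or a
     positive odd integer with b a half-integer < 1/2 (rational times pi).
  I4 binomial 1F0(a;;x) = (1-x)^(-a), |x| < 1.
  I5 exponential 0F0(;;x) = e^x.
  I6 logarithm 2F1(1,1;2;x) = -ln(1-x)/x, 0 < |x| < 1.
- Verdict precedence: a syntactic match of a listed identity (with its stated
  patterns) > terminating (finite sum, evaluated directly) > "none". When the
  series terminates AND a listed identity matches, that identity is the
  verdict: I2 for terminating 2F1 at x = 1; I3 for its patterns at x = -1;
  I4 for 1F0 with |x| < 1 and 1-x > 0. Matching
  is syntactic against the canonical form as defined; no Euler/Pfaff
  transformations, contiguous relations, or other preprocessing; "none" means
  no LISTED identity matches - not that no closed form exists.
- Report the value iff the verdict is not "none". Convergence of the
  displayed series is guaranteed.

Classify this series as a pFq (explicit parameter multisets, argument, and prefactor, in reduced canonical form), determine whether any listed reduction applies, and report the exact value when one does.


With C = 11/9: the canonical form is 2F1(-1/2, -1/2; 6; 1). Verdict: this is Gauss's theorem I1 (half-integer case) (x = 1; upper {-1/2, -1/2} half-integers, c = 6 in the evaluable pattern). Value: (524288/130977) / pi.

The tell: from the first term 11/9: the parameter 3/5 appears in both the upper and lower lists and cancels.
Adjacent-term ratio: r(k) = 1 * (k-1/2) (k-1/2) / [(k+6) (k+1)] - rational in k. x = 1; t_0 = 11/9; negate the roots.


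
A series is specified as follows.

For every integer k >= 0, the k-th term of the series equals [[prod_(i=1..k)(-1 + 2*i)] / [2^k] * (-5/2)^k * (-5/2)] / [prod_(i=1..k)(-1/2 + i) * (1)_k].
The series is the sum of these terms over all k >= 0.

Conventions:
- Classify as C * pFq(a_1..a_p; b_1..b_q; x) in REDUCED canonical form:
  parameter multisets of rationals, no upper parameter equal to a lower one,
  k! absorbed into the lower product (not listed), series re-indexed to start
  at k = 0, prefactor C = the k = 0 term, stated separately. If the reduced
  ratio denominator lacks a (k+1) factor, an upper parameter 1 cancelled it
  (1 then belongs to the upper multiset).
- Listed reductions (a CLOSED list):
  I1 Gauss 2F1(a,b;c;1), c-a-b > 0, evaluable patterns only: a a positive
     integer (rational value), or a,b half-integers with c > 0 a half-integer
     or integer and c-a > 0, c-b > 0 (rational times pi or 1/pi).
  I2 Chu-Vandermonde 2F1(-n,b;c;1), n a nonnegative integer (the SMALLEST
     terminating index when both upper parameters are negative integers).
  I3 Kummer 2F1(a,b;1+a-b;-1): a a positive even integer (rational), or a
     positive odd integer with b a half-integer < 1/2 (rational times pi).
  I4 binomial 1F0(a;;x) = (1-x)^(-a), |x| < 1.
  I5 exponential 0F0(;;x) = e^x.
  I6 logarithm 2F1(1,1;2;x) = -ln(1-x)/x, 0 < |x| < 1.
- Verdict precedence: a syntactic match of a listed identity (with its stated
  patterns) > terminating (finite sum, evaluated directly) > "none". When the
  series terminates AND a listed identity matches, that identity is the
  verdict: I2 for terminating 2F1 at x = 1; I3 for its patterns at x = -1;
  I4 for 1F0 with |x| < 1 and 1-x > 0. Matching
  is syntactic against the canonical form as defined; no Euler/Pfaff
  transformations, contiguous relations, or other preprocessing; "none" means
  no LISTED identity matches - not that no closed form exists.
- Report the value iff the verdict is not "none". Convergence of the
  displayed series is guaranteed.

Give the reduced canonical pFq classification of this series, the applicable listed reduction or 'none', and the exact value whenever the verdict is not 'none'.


This is -5/2 * 0F0(-; -; -5/2) in reduced canonical form. Verdict: exponential (I5) fires (the 0F0 exponential series at x = -5/2). Its exact value is (-5/2) * e^(-5/2).

Key observation: x = (-5/2) and the odd product 1*3*...*(2k-1) (prefactor -5/2) is 2^k (1/2)_k.
Step ratio: r(k) = (-5/2) * 1 / [(k+1)] - rational; roots negated = parameters, x = (-5/2), C = -5/2.


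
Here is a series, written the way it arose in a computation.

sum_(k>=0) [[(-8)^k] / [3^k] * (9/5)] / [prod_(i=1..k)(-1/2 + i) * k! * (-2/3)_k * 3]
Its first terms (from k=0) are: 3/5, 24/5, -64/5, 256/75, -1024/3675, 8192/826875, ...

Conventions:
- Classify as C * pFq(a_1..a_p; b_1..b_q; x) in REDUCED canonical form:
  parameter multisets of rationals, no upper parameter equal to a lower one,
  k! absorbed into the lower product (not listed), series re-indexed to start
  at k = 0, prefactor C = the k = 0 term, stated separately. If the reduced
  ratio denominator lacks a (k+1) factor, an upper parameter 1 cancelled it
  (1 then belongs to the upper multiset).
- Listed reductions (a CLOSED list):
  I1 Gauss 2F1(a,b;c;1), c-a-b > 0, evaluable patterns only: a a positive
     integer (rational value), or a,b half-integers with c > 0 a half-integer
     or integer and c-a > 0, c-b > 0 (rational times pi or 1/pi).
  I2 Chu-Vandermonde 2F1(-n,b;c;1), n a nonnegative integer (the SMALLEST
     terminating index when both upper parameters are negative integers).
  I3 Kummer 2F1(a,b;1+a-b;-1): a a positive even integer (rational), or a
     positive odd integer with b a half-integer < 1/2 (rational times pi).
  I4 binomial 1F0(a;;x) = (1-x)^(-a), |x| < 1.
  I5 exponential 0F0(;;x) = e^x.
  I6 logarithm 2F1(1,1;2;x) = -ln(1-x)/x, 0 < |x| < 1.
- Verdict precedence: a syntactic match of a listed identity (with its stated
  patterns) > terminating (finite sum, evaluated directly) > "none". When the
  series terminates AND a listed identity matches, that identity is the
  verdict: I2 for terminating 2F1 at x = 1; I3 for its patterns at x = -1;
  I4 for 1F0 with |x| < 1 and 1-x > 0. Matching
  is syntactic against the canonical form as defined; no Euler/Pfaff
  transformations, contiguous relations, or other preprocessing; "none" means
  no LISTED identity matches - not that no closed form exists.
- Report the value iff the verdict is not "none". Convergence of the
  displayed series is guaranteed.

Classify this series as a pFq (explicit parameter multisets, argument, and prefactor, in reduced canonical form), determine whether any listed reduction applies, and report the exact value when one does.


This is 3/5 * 0F2(-; -2/3, 1/2; -8/3) in reduced canonical form. Verdict: none here - no I1-I6 shape fits x = -8/3 with lower {-2/3, 1/2}.

First insight: t_0 = 3/5 here, and the two geometric factors (prefactor 3/5) combine into one argument.
Step ratio: r(k) = (-8/3) * 1 / [(k-2/3) (k+1/2) (k+1)] - poly over poly, x = (-8/3) from leading terms; C = 3/5 at k = 0.


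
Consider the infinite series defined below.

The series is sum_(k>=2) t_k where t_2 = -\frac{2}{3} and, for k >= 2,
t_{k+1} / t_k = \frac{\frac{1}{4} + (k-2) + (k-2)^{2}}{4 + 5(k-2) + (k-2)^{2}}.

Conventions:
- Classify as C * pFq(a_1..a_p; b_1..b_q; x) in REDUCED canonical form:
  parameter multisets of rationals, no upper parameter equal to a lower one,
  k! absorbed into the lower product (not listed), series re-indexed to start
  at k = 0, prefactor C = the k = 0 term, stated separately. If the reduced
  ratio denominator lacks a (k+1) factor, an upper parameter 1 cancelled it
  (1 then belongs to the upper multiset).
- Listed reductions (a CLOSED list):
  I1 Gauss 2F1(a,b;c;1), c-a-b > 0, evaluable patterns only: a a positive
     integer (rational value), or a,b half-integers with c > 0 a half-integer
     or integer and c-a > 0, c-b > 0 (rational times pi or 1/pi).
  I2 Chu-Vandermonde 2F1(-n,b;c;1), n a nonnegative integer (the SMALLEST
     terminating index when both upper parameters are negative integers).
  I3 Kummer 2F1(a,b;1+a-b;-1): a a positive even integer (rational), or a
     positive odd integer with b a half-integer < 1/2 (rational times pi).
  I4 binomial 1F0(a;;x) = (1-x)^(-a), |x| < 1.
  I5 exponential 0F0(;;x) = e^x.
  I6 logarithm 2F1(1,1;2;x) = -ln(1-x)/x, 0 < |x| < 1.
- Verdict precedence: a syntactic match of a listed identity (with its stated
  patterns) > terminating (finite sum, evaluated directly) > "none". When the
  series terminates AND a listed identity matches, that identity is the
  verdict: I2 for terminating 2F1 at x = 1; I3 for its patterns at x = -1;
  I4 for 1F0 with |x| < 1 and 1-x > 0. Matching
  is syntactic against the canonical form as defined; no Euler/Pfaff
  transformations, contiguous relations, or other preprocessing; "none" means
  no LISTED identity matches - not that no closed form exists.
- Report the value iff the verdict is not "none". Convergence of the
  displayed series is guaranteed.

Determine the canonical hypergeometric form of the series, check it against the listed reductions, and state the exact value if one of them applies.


Reduced: x = 1, 2F1, upper = {\frac{1}{2}, \frac{1}{2}}, lower = {4}, C = -\frac{2}{3}. Verdict: this is the half-integer Gauss pattern (I1) (x = 1; upper {\frac{1}{2}, \frac{1}{2}} half-integers, c = 4 in the evaluable pattern). Sum: \left(-\frac{512}{225}\right) / \pi.

Key step: with t_0 = -\frac{2}{3}, factor the ratio over Q (prefactor -2/3): negated roots = parameters.
Adjacent-term ratio: r(k) = 1 * (k+\frac{1}{2}) (k+\frac{1}{2}) / [(k+4) (k+1)] - rational; roots negated = parameters, x = 1, C = -\frac{2}{3}.


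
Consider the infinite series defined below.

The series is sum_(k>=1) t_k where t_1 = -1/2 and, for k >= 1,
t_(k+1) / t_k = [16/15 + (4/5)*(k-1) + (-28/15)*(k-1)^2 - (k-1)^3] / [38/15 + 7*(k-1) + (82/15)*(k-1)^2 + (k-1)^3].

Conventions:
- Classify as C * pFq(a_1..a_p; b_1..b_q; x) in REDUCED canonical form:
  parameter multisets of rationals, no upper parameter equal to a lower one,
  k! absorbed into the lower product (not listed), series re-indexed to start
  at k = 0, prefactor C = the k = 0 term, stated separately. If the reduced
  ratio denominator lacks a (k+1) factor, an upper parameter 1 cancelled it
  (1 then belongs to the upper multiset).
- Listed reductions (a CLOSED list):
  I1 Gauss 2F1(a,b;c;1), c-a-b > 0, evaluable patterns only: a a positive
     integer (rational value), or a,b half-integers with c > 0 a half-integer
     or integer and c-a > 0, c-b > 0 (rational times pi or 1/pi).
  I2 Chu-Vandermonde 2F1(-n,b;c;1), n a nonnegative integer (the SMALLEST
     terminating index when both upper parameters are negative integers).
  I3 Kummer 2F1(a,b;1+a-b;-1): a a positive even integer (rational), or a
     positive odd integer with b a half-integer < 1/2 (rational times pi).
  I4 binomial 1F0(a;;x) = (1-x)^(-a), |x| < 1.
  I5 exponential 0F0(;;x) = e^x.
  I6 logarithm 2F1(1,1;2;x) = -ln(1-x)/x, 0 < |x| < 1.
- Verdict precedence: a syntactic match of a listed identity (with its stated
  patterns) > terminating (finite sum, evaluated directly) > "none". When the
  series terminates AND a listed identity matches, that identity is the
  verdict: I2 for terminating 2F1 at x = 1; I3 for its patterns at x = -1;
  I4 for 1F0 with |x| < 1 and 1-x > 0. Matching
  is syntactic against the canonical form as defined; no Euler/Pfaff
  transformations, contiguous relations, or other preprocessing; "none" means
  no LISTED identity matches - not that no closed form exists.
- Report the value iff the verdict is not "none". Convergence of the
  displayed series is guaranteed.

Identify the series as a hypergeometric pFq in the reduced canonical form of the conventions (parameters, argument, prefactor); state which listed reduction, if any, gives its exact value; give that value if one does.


Key step: t_0 being -1/2, roots of the ratio polynomials (C = -1/2) are the negated parameters.
Consecutive-term ratio: r(k) = (-1) * (k-4/5) (k+2) / [(k+19/5) (k+1)] - poly over poly, x = (-1) from leading terms; C = -1/2 at k = 0.

The series (x = -1) is 2F1: upper {-4/5, 2}, lower {19/5}, prefactor -1/2. Verdict (x = -1): Kummer (I3) applies (x = -1; c = 19/5 equals 1+a-b for upper {-4/5, 2}: listed pattern). Value: -7/10.
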